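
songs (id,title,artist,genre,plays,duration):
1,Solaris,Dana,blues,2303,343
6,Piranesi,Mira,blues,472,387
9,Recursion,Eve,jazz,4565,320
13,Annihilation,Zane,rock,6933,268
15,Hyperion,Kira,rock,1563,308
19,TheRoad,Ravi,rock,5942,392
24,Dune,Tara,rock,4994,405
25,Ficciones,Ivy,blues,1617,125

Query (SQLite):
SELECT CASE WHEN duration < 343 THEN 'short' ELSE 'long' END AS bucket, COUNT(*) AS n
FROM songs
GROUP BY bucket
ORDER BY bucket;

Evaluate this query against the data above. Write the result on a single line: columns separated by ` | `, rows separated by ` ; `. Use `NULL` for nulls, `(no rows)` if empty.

long | 4 ; short | 4

Bucket rows by duration < 343 → 'short' else 'long'; count each bucket.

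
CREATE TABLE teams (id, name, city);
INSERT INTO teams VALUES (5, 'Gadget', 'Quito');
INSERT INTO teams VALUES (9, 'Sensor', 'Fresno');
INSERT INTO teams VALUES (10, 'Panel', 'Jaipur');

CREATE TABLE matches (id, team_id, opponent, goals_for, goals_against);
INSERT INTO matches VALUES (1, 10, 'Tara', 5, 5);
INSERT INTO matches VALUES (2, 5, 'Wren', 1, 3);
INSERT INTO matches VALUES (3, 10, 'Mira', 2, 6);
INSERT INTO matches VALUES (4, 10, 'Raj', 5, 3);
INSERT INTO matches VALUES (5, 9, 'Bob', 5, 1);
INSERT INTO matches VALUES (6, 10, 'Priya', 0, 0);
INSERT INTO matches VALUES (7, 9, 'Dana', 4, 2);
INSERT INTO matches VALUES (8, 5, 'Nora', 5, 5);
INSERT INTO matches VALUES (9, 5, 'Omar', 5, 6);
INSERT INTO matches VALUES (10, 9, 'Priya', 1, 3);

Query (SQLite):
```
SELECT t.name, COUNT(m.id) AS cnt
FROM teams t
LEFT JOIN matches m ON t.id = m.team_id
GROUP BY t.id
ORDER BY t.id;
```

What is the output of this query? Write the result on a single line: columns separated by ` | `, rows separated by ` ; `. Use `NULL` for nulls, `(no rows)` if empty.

Gadget | 3 ; Sensor | 3 ; Panel | 4

LEFT JOIN keeps every teams row; unmatched ones get NULL for matches columns.
Group by teams.id and compute COUNT(m.id). COUNT(col) of an all-NULL group is 0.
  5: ids {2, 8, 9} → COUNT(m.id)=3
  9: ids {5, 7, 10} → COUNT(m.id)=3
  10: ids {1, 3, 4, 6} → COUNT(m.id)=4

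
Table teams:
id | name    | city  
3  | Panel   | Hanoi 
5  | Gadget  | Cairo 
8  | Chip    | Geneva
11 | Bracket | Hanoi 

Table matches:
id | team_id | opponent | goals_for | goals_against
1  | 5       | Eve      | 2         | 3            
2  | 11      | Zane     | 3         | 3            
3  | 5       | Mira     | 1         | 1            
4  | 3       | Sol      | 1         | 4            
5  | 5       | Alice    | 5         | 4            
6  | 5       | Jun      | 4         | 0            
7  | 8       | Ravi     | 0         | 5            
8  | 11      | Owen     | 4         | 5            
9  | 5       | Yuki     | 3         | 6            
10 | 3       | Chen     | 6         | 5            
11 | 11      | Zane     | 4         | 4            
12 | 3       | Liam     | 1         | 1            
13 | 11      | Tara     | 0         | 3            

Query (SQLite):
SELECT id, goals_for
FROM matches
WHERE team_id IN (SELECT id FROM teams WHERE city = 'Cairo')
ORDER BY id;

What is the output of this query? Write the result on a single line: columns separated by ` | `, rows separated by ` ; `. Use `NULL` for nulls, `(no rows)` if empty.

Inner query: teams.id where city = 'Cairo'.
Outer: keep matches rows whose team_id is in that set.
Inner query → {5}

1 | 2 ; 3 | 1 ; 5 | 5 ; 6 | 4 ; 9 | 3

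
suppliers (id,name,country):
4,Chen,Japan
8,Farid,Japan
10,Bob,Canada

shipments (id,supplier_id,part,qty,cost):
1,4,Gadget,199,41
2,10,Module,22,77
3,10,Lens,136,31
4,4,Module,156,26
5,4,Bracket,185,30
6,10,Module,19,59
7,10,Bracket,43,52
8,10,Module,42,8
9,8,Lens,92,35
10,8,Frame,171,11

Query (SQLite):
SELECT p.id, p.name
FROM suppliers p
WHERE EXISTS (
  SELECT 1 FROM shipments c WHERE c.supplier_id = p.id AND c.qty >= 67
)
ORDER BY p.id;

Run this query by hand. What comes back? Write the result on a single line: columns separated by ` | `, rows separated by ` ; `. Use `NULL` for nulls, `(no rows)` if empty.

4 | Chen ; 8 | Farid ; 10 | Bob

For each suppliers row, check whether any shipments with matching supplier_id has qty >= 67.
Keep rows where that is true.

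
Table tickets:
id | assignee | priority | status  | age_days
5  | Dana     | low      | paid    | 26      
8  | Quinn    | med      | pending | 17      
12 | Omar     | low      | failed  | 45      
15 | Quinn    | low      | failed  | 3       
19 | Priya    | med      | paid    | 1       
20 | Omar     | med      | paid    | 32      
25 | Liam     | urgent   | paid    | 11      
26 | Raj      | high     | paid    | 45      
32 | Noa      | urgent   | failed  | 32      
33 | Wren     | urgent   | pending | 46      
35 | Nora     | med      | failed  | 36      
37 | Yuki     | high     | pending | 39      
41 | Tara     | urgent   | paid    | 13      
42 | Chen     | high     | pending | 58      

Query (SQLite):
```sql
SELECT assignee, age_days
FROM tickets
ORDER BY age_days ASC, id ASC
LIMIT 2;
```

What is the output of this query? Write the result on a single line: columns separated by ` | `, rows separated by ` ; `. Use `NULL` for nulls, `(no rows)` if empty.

Priya | 1 ; Quinn | 3

Sort by age_days asc, tiebreak id asc: (1, id=19), (3, id=15), (11, id=25), (13, id=41), (17, id=8) …. Take first 2.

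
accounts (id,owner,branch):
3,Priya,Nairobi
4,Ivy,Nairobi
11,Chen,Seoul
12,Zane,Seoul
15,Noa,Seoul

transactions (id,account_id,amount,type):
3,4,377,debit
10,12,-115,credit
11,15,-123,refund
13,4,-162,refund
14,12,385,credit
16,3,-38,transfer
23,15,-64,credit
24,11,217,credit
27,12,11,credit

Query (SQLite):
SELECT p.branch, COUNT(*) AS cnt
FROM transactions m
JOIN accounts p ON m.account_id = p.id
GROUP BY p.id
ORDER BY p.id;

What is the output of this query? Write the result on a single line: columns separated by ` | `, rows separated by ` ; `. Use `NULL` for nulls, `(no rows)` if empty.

Join each transactions row to its accounts via account_id.
Group joined rows by accounts.id; compute COUNT(*) per group.
  3: ids {16} → COUNT(*)=1
  4: ids {3, 13} → COUNT(*)=2
  11: ids {24} → COUNT(*)=1
  12: ids {10, 14, 27} → COUNT(*)=3
  15: ids {11, 23} → COUNT(*)=2

Nairobi | 1 ; Nairobi | 2 ; Seoul | 1 ; Seoul | 3 ; Seoul | 2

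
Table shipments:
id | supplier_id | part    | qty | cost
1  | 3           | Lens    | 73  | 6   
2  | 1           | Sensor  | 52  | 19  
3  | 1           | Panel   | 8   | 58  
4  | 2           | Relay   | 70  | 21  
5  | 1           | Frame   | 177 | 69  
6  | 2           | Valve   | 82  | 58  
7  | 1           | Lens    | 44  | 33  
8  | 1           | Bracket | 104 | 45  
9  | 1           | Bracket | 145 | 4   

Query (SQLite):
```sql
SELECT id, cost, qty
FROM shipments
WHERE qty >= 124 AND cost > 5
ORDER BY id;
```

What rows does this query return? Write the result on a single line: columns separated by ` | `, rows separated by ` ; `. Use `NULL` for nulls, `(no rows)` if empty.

5 | 69 | 177

qty >= 124: ids {5, 9}
cost > 5: ids {1, 2, 3, 4, 5, 6, 7, 8}
Combine with AND.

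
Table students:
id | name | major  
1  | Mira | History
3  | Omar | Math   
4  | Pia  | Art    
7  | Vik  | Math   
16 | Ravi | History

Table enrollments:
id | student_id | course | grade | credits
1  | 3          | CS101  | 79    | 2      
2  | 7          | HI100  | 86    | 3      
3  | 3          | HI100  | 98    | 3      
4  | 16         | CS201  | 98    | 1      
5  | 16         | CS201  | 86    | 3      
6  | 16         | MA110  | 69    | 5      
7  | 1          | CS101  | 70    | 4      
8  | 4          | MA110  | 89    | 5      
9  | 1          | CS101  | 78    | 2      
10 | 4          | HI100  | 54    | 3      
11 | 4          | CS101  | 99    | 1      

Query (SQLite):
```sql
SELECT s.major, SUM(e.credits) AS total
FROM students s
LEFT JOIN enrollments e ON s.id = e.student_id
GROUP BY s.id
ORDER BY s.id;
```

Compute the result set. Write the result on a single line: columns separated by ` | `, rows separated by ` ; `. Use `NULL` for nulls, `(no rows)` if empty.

LEFT JOIN keeps every students row; unmatched ones get NULL for enrollments columns.
Group by students.id and compute SUM(e.credits). SUM over an all-NULL group is NULL.
  1: ids {7, 9} → SUM(e.credits)=6
  3: ids {1, 3} → SUM(e.credits)=5
  4: ids {8, 10, 11} → SUM(e.credits)=9
  7: ids {2} → SUM(e.credits)=3
  16: ids {4, 5, 6} → SUM(e.credits)=9

History | 6 ; Math | 5 ; Art | 9 ; Math | 3 ; History | 9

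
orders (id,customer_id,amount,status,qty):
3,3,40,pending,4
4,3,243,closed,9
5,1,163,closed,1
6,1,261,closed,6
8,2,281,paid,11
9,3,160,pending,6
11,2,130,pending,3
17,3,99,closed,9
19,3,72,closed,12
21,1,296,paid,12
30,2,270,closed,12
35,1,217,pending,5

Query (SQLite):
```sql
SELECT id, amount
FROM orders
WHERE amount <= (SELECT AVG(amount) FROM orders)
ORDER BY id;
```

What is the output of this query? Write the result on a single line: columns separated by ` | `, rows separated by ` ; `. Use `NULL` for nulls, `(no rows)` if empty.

3 | 40 ; 5 | 163 ; 9 | 160 ; 11 | 130 ; 17 | 99 ; 19 | 72

Scalar subquery: AVG(amount) over all orders rows = 186.0.
Keep rows where amount <= that value.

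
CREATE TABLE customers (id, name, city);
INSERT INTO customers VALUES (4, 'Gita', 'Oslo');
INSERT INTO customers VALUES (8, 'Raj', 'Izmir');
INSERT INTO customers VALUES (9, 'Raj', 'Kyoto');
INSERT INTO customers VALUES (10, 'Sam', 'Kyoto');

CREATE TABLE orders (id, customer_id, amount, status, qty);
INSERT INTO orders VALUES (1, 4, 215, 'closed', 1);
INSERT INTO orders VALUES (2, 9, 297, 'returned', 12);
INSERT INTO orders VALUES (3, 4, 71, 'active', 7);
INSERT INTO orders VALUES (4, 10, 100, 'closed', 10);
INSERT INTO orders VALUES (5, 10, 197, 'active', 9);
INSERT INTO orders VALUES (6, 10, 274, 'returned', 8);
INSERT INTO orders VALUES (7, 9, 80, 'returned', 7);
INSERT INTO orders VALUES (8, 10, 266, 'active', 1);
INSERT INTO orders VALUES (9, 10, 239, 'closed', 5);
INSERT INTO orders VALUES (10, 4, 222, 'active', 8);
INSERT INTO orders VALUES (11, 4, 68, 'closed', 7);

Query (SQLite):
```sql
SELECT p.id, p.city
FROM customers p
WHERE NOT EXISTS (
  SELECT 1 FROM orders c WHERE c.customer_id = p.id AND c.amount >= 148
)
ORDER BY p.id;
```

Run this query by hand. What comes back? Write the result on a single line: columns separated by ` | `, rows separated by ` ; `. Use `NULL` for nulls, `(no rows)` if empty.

8 | Izmir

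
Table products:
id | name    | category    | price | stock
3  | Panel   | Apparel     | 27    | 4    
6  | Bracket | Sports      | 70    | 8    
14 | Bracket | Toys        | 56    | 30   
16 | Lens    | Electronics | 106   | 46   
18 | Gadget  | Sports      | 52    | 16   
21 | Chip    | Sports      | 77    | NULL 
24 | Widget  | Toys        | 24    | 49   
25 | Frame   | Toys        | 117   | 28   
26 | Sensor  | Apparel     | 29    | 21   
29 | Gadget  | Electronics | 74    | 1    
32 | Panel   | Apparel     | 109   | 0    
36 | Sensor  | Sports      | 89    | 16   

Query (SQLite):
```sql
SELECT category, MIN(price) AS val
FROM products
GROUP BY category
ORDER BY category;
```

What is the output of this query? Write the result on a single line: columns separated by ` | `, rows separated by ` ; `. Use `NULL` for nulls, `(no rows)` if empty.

Partition products by category; compute MIN(price) within each group.
  Apparel: ids {3, 26, 32} → MIN(price)=27
  Electronics: ids {16, 29} → MIN(price)=74
  Sports: ids {6, 18, 21, 36} → MIN(price)=52
  Toys: ids {14, 24, 25} → MIN(price)=24

Apparel | 27 ; Electronics | 74 ; Sports | 52 ; Toys | 24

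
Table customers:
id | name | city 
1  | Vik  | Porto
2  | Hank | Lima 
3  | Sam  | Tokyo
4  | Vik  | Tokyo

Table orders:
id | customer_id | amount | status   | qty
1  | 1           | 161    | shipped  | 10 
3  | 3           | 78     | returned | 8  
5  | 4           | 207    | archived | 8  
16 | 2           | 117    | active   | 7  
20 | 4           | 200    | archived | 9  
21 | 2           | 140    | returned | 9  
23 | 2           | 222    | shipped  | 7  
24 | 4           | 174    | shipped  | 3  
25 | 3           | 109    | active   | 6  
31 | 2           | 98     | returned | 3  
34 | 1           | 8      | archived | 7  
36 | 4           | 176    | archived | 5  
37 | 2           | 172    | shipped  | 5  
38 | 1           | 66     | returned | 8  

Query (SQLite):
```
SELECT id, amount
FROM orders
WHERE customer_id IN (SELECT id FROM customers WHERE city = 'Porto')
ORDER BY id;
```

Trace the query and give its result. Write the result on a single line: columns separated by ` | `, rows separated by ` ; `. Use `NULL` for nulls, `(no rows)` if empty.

1 | 161 ; 34 | 8 ; 38 | 66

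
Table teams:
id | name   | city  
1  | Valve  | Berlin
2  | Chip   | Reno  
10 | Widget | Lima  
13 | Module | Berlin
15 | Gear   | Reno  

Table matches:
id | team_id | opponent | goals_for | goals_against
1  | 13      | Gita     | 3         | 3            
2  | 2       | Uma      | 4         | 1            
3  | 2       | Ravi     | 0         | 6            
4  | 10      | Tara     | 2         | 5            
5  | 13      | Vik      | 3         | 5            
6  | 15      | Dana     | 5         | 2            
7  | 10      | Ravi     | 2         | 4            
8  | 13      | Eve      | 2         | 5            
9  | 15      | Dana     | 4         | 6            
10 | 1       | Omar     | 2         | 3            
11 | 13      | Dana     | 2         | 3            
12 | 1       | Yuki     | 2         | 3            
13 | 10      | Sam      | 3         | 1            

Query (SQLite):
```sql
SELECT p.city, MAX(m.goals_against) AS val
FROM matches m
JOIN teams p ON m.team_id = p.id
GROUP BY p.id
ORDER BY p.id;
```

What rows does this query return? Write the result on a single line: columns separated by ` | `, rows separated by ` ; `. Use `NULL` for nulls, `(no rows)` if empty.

Join each matches row to its teams via team_id.
Group joined rows by teams.id; compute MAX(m.goals_against) per group.
  1: ids {10, 12} → MAX(m.goals_against)=3
  2: ids {2, 3} → MAX(m.goals_against)=6
  10: ids {4, 7, 13} → MAX(m.goals_against)=5
  13: ids {1, 5, 8, 11} → MAX(m.goals_against)=5
  15: ids {6, 9} → MAX(m.goals_against)=6

Berlin | 3 ; Reno | 6 ; Lima | 5 ; Berlin | 5 ; Reno | 6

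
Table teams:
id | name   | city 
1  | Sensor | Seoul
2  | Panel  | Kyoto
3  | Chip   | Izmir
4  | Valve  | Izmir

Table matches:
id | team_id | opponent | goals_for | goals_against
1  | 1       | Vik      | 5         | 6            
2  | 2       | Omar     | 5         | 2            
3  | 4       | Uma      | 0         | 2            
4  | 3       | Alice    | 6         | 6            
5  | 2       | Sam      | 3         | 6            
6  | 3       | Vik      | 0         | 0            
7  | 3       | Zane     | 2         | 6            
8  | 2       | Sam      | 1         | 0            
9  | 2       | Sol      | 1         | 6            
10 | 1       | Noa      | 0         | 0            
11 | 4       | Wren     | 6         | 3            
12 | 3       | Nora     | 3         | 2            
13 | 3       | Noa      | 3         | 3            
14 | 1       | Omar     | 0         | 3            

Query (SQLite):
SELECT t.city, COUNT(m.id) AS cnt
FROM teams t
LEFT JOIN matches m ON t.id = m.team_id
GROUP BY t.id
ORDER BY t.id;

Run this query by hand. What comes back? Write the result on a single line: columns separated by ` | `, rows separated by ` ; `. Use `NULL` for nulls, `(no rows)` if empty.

LEFT JOIN keeps every teams row; unmatched ones get NULL for matches columns.
Group by teams.id and compute COUNT(m.id). COUNT(col) of an all-NULL group is 0.
  1: ids {1, 10, 14} → COUNT(m.id)=3
  2: ids {2, 5, 8, 9} → COUNT(m.id)=4
  3: ids {4, 6, 7, 12, 13} → COUNT(m.id)=5
  4: ids {3, 11} → COUNT(m.id)=2

Seoul | 3 ; Kyoto | 4 ; Izmir | 5 ; Izmir | 2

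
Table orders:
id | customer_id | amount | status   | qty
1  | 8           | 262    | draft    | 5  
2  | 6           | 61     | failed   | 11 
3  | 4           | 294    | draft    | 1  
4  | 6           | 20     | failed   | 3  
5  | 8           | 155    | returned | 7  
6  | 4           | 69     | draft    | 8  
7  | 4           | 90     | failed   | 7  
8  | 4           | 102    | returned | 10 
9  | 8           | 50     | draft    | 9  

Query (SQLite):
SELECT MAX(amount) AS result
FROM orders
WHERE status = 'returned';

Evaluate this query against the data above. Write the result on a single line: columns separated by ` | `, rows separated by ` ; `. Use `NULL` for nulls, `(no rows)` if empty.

Rows where status='returned' → amount values: [155, 102].
MAX of non-NULL values = 155.

155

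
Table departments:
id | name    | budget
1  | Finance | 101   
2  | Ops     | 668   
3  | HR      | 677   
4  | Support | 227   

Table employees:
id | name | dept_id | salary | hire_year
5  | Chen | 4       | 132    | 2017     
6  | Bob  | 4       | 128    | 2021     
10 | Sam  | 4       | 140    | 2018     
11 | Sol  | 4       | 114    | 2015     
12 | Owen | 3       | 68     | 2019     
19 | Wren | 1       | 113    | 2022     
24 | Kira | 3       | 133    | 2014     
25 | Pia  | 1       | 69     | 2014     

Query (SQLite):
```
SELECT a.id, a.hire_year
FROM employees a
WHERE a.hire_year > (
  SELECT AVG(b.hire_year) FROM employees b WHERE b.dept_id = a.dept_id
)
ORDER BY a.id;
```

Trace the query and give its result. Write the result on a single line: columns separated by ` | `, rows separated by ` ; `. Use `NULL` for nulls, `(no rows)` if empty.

6 | 2021 ; 10 | 2018 ; 12 | 2019 ; 19 | 2022

For each employees row a, compute AVG(hire_year) over rows sharing a.dept_id.
Keep row a if a.hire_year > that per-group AVG.
  dept_id=1: AVG(hire_year) = 2018.0
  dept_id=3: AVG(hire_year) = 2016.5
  dept_id=4: AVG(hire_year) = 2017.75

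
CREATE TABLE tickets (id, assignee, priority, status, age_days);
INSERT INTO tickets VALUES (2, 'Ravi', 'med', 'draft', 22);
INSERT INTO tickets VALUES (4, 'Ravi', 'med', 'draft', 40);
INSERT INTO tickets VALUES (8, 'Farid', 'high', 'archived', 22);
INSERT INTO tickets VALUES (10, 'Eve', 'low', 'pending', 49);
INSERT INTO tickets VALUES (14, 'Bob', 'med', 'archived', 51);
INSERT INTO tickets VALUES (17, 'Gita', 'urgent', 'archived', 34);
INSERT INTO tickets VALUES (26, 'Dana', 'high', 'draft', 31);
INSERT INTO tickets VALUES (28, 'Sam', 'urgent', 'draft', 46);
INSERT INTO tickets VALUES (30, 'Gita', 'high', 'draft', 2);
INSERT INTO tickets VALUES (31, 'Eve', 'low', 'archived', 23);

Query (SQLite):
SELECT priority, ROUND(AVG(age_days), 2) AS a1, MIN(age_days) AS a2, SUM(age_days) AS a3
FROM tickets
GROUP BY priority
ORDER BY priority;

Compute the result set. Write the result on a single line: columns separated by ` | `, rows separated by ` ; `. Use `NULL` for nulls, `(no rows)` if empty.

high | 18.33 | 2 | 55 ; low | 36 | 23 | 72 ; med | 37.67 | 22 | 113 ; urgent | 40 | 34 | 80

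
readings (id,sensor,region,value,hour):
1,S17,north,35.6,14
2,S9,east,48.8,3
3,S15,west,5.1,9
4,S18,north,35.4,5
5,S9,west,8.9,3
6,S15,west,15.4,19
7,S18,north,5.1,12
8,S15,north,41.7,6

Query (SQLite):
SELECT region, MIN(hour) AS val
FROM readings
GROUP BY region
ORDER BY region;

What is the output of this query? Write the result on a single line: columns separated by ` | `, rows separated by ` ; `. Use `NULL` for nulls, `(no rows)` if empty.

east | 3 ; north | 5 ; west | 3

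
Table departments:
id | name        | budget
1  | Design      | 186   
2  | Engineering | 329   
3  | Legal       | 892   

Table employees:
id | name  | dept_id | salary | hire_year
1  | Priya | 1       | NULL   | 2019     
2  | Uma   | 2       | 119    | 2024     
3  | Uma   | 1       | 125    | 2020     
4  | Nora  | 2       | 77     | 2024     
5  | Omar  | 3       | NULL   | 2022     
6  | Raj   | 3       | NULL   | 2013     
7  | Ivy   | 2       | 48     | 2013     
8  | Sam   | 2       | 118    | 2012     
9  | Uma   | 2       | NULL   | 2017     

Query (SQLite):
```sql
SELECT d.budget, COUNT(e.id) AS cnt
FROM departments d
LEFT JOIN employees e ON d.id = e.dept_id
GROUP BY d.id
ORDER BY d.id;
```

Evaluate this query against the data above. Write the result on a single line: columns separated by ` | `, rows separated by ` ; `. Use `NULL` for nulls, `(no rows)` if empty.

LEFT JOIN keeps every departments row; unmatched ones get NULL for employees columns.
Group by departments.id and compute COUNT(e.id). COUNT(col) of an all-NULL group is 0.
  1: ids {1, 3} → COUNT(e.id)=2
  2: ids {2, 4, 7, 8, 9} → COUNT(e.id)=5
  3: ids {5, 6} → COUNT(e.id)=2

186 | 2 ; 329 | 5 ; 892 | 2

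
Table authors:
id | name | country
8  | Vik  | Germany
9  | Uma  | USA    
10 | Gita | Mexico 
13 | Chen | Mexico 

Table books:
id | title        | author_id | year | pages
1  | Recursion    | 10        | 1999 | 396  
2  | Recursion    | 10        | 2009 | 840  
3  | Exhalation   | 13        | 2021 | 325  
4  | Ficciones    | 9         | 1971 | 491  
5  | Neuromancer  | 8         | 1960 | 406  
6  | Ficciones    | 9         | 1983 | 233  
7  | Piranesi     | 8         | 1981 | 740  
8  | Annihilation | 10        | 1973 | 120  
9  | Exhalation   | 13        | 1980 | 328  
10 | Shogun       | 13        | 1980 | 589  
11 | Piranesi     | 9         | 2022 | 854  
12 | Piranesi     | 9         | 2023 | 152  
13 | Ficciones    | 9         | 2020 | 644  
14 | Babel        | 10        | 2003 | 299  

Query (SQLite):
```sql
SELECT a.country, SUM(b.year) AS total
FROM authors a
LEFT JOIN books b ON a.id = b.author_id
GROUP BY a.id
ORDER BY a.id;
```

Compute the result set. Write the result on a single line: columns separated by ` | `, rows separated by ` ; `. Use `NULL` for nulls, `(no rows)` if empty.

LEFT JOIN keeps every authors row; unmatched ones get NULL for books columns.
Group by authors.id and compute SUM(b.year). SUM over an all-NULL group is NULL.
  8: ids {5, 7} → SUM(b.year)=3941
  9: ids {4, 6, 11, 12, 13} → SUM(b.year)=10019
  10: ids {1, 2, 8, 14} → SUM(b.year)=7984
  13: ids {3, 9, 10} → SUM(b.year)=5981

Germany | 3941 ; USA | 10019 ; Mexico | 7984 ; Mexico | 5981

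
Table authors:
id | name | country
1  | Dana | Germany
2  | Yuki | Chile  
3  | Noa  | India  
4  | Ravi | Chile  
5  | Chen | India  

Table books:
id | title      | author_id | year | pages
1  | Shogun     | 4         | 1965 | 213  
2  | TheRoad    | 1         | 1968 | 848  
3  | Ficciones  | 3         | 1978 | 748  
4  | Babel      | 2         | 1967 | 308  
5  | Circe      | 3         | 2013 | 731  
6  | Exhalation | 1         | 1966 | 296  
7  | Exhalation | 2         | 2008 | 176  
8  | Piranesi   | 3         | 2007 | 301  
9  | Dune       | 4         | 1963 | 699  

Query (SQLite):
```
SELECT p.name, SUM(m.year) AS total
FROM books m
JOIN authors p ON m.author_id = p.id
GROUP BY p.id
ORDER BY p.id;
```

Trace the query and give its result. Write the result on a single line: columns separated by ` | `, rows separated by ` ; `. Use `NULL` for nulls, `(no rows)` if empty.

Dana | 3934 ; Yuki | 3975 ; Noa | 5998 ; Ravi | 3928

Join each books row to its authors via author_id.
Group joined rows by authors.id; compute SUM(m.year) per group.
  1: ids {2, 6} → SUM(m.year)=3934
  2: ids {4, 7} → SUM(m.year)=3975
  3: ids {3, 5, 8} → SUM(m.year)=5998
  4: ids {1, 9} → SUM(m.year)=3928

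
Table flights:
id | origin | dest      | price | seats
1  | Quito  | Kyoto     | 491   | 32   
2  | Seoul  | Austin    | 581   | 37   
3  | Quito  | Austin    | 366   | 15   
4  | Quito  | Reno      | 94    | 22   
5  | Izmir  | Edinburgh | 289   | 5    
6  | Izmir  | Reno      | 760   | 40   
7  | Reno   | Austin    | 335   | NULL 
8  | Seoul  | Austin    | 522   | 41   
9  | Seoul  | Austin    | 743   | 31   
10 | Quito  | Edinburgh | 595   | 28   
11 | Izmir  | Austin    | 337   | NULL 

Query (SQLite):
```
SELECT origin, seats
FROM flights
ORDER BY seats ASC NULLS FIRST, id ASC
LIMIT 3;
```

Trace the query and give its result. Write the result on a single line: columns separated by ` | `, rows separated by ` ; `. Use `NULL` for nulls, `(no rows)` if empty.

Reno | NULL ; Izmir | NULL ; Izmir | 5

Sort by seats asc, tiebreak id asc: (NULL, id=7), (NULL, id=11), (5, id=5), (15, id=3), (22, id=4), (28, id=10) …. Take first 3.
NULLS FIRST: NULL seats rows go before all non-NULL rows (among themselves ordered by id asc).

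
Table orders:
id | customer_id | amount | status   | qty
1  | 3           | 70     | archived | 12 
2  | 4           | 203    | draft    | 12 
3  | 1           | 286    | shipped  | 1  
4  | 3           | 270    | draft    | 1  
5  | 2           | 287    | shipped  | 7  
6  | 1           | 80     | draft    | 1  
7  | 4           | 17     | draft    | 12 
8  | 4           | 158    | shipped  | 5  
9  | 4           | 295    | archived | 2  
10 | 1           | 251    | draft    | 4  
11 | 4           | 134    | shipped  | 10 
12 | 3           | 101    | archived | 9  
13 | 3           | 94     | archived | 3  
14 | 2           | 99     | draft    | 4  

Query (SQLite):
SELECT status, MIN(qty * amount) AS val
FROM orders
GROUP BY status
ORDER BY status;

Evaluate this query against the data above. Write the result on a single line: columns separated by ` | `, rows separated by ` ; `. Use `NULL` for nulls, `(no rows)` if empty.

archived | 282 ; draft | 80 ; shipped | 286

For each row compute qty * amount.
Group by status; take MIN of the expression per group.
  archived: ids {1, 9, 12, 13} → MIN(qty * amount)=282
  draft: ids {2, 4, 6, 7, 10, 14} → MIN(qty * amount)=80
  shipped: ids {3, 5, 8, 11} → MIN(qty * amount)=286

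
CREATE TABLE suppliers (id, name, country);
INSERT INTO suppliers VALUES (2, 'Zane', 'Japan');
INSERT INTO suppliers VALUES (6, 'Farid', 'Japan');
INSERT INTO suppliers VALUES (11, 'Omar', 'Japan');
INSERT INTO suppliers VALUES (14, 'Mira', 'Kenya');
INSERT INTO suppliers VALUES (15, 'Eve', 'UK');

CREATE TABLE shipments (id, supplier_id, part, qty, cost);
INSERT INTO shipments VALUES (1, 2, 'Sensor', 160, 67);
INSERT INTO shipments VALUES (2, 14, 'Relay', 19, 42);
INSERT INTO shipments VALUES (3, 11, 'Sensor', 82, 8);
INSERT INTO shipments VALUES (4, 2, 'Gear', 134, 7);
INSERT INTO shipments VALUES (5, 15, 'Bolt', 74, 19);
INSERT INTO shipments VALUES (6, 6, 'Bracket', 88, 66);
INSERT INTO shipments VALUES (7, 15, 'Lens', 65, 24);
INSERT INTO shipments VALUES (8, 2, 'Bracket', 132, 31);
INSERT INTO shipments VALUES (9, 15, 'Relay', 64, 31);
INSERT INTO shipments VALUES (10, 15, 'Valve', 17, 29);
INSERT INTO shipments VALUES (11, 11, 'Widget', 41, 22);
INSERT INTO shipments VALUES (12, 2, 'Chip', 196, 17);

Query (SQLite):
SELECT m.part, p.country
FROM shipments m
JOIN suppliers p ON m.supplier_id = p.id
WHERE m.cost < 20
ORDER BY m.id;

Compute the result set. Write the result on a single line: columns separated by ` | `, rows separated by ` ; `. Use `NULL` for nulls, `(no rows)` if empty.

Sensor | Japan ; Gear | Japan ; Bolt | UK ; Chip | Japan

Each shipments row matches the suppliers row where supplier_id = suppliers.id.
Then keep rows with m.cost < 20.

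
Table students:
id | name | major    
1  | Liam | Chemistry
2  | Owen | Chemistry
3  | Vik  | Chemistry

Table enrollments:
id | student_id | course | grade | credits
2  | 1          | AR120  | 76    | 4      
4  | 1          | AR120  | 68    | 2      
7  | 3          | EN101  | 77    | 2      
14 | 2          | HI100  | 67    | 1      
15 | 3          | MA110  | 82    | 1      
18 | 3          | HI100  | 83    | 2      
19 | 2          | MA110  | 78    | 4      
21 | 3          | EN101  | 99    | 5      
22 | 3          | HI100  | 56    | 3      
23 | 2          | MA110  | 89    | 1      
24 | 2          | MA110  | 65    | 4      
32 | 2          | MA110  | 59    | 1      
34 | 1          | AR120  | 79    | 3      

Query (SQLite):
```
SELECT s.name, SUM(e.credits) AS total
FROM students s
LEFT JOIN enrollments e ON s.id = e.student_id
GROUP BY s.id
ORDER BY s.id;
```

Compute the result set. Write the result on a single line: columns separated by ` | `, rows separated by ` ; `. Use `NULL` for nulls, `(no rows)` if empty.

LEFT JOIN keeps every students row; unmatched ones get NULL for enrollments columns.
Group by students.id and compute SUM(e.credits). SUM over an all-NULL group is NULL.
  1: ids {2, 4, 34} → SUM(e.credits)=9
  2: ids {14, 19, 23, 24, 32} → SUM(e.credits)=11
  3: ids {7, 15, 18, 21, 22} → SUM(e.credits)=13

Liam | 9 ; Owen | 11 ; Vik | 13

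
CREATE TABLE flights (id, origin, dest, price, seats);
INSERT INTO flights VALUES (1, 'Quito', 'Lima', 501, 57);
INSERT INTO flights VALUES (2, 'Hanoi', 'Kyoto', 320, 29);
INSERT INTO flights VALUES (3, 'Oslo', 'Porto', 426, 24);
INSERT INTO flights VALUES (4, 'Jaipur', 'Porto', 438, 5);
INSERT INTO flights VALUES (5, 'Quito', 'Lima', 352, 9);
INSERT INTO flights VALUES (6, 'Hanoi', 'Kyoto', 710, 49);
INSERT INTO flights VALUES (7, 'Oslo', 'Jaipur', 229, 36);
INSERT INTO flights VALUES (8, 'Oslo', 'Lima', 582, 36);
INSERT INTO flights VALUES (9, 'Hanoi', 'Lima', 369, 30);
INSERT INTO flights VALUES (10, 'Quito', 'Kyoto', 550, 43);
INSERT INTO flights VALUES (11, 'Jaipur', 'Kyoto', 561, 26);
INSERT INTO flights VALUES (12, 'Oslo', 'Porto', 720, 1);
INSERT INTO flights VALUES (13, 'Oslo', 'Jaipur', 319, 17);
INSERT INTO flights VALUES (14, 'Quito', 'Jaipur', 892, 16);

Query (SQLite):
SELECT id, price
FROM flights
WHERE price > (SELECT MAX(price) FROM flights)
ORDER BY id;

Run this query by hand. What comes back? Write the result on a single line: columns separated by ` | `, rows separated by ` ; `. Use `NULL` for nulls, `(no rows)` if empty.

(no rows)

Scalar subquery: MAX(price) over all flights rows = 892.
Keep rows where price > that value.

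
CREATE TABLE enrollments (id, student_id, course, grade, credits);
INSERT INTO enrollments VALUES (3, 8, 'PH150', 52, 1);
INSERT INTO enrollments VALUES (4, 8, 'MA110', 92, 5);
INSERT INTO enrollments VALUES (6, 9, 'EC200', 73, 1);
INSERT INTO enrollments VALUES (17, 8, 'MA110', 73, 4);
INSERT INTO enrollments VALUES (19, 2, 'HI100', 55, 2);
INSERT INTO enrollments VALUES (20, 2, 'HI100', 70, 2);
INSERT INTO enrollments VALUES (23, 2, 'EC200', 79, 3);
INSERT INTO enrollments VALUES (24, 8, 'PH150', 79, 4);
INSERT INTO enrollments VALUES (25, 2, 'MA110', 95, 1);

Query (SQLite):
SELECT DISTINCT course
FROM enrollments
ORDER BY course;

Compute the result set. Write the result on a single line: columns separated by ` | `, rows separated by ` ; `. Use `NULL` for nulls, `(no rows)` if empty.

EC200 ; HI100 ; MA110 ; PH150

Collect distinct course values from enrollments.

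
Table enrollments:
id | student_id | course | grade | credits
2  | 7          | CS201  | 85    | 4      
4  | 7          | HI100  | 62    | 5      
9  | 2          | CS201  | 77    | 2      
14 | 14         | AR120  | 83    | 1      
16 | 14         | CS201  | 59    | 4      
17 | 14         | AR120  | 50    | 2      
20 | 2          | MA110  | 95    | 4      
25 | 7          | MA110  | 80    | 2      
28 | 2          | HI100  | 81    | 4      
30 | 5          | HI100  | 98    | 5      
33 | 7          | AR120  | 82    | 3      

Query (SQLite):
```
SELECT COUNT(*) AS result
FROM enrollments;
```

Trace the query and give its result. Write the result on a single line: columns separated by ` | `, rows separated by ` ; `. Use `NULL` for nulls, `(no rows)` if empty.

11

All grade values: [85, 62, 77, 83, 59, 50, 95, 80, 81, 98, 82].
COUNT(*) counts rows → 11.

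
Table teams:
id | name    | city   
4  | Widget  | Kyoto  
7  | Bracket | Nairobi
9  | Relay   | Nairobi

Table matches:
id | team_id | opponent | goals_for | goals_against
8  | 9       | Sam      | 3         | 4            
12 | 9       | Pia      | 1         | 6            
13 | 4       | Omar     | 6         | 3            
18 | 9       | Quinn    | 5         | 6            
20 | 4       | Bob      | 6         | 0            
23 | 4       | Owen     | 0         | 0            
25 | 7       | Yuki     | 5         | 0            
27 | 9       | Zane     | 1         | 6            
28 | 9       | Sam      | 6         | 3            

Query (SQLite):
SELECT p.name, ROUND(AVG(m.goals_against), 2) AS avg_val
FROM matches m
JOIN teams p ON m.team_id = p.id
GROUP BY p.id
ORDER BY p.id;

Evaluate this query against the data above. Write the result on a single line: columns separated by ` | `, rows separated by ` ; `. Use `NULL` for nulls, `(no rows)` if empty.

Widget | 1 ; Bracket | 0 ; Relay | 5

Join each matches row to its teams via team_id.
Group joined rows by teams.id; compute ROUND(AVG(m.goals_against), 2) per group.
  4: ids {13, 20, 23} → ROUND(AVG(m.goals_against), 2)=1
  7: ids {25} → ROUND(AVG(m.goals_against), 2)=0
  9: ids {8, 12, 18, 27, 28} → ROUND(AVG(m.goals_against), 2)=5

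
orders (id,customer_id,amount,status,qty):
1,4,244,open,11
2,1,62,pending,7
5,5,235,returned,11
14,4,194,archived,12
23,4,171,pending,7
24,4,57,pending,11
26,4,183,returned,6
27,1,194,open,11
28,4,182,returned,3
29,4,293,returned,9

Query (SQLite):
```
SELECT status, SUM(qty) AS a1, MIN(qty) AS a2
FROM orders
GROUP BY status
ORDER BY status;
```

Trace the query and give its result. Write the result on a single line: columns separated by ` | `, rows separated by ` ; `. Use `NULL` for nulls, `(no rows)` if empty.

Group orders by status.
Per group compute: SUM(qty), MIN(qty).
  archived: ids {14} → SUM(qty)=12, MIN(qty)=12
  open: ids {1, 27} → SUM(qty)=22, MIN(qty)=11
  pending: ids {2, 23, 24} → SUM(qty)=25, MIN(qty)=7
  returned: ids {5, 26, 28, 29} → SUM(qty)=29, MIN(qty)=3

archived | 12 | 12 ; open | 22 | 11 ; pending | 25 | 7 ; returned | 29 | 3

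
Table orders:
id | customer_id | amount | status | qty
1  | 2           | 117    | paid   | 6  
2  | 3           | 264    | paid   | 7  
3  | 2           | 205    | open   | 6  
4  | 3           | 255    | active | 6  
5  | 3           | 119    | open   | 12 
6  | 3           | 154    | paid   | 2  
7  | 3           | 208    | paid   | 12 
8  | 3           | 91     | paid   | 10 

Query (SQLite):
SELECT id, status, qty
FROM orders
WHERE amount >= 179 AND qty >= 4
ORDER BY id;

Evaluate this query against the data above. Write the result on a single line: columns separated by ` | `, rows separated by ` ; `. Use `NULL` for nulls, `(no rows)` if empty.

2 | paid | 7 ; 3 | open | 6 ; 4 | active | 6 ; 7 | paid | 12

amount >= 179: ids {2, 3, 4, 7}
qty >= 4: ids {1, 2, 3, 4, 5, 7, 8}
Combine with AND.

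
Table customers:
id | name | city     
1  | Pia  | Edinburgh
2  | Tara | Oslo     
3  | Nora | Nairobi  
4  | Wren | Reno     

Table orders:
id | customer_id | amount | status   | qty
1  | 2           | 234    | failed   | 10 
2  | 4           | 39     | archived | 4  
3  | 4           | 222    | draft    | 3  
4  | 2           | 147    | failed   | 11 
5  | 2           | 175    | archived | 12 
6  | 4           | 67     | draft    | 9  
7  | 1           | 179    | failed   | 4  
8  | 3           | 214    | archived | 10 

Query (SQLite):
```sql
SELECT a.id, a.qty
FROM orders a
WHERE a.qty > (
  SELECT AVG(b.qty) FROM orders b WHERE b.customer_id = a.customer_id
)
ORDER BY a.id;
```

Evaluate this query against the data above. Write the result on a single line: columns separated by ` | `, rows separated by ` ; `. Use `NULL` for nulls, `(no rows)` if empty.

For each orders row a, compute AVG(qty) over rows sharing a.customer_id.
Keep row a if a.qty > that per-group AVG.
  customer_id=1: AVG(qty) = 4.0
  customer_id=2: AVG(qty) = 11.0
  customer_id=3: AVG(qty) = 10.0
  customer_id=4: AVG(qty) = 5.333333

5 | 12 ; 6 | 9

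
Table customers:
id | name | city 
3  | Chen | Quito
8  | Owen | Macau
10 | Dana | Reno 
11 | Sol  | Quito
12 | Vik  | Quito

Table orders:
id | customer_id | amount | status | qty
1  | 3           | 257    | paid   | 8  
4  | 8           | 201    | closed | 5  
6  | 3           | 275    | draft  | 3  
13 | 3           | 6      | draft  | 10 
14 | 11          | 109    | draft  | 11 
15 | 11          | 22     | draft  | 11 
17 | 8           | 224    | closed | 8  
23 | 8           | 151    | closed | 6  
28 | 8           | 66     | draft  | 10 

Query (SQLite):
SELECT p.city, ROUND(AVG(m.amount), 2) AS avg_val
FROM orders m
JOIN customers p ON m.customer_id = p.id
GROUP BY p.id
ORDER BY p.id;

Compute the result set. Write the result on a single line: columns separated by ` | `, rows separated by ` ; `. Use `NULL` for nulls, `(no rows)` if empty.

Join each orders row to its customers via customer_id.
Group joined rows by customers.id; compute ROUND(AVG(m.amount), 2) per group.
  3: ids {1, 6, 13} → ROUND(AVG(m.amount), 2)=179.33
  8: ids {4, 17, 23, 28} → ROUND(AVG(m.amount), 2)=160.5
  11: ids {14, 15} → ROUND(AVG(m.amount), 2)=65.5

Quito | 179.33 ; Macau | 160.5 ; Quito | 65.5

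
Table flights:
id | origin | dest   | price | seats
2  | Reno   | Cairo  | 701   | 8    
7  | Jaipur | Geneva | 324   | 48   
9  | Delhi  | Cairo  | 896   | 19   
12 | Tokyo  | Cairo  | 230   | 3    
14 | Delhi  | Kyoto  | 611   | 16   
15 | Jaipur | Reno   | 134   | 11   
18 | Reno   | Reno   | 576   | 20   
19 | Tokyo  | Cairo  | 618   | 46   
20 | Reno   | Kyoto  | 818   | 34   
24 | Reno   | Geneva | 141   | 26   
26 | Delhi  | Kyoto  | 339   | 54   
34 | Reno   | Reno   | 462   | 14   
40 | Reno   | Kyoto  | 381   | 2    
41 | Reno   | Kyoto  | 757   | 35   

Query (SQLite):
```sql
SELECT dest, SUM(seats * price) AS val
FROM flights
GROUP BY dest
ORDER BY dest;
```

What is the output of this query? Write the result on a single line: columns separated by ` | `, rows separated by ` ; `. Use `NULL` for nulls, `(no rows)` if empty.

For each row compute seats * price.
Group by dest; take SUM of the expression per group.
  Cairo: ids {2, 9, 12, 19} → SUM(seats * price)=51750
  Geneva: ids {7, 24} → SUM(seats * price)=19218
  Kyoto: ids {14, 20, 26, 40, 41} → SUM(seats * price)=83151
  Reno: ids {15, 18, 34} → SUM(seats * price)=19462

Cairo | 51750 ; Geneva | 19218 ; Kyoto | 83151 ; Reno | 19462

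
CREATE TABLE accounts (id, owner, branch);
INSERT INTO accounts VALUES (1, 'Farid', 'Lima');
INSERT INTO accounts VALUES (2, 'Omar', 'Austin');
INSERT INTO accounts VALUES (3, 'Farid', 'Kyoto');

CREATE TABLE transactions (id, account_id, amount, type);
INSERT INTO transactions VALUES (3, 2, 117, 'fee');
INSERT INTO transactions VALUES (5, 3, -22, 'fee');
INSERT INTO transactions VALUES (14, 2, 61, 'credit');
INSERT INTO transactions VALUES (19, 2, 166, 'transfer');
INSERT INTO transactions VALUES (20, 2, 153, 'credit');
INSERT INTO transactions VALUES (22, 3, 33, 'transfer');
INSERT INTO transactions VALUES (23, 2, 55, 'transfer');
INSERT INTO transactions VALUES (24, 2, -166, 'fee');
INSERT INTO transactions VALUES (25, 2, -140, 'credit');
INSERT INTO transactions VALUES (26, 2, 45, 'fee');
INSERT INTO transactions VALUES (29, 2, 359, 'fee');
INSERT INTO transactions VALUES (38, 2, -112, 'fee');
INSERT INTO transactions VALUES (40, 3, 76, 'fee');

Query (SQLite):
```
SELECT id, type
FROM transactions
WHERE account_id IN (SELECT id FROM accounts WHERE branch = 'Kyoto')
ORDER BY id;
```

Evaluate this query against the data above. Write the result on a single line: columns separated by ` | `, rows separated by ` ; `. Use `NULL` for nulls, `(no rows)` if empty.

5 | fee ; 22 | transfer ; 40 | fee

Inner query: accounts.id where branch = 'Kyoto'.
Outer: keep transactions rows whose account_id is in that set.
Inner query → {3}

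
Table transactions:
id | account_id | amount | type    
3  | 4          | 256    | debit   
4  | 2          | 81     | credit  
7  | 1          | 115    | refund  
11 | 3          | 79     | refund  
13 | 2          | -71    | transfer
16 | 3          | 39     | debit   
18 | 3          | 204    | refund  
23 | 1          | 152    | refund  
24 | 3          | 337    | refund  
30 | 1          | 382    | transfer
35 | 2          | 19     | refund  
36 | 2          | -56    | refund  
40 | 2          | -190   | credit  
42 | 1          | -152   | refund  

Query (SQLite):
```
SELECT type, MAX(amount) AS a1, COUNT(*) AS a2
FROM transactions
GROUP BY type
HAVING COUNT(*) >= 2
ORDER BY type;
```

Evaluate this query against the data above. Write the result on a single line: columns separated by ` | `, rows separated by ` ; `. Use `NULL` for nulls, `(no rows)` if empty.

credit | 81 | 2 ; debit | 256 | 2 ; refund | 337 | 8 ; transfer | 382 | 2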